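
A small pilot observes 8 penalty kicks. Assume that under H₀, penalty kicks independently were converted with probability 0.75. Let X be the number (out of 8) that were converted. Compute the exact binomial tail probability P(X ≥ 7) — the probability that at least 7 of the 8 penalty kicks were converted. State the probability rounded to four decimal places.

P = 0.3671

X is binomial with n = 8 and p = 0.75.
P(X ≥ 7) = C(8,7)·0.75^7·0.25^1 + C(8,8)·0.75^8·0.25^0.
= 0.266968 + 0.100113 = 0.3671.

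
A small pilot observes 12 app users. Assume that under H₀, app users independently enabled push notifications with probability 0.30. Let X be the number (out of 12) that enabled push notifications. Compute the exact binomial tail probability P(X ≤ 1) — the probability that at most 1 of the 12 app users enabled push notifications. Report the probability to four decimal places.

X ~ Binomial(n=12, p=0.30).
P(X ≤ 1) = C(12,0)·0.30^0·0.70^12 + C(12,1)·0.30^1·0.70^11.
= 0.013841 + 0.071184 = 0.0850.

P = 0.0850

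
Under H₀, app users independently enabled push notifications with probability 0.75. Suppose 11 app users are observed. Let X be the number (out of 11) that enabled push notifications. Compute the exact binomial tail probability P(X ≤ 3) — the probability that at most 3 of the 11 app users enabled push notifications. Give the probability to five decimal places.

X ~ Binomial(n=11, p=0.75).
P(X ≤ 3) = C(11,0)·0.75^0·0.25^11 + C(11,1)·0.75^1·0.25^10 + C(11,2)·0.75^2·0.25^9 + C(11,3)·0.75^3·0.25^8.
= 0.000000 + 0.000008 + 0.000118 + 0.001062 = 0.00119.

P = 0.00119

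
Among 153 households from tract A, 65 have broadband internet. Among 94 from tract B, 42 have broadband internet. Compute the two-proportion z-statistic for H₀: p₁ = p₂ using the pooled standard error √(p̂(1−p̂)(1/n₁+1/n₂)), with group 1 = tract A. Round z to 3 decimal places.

Sample proportions: p̂₁ = 65/153 = 0.42484 and p̂₂ = 42/94 = 0.44681.
Pooled p̂ = (65+42)/(153+94) = 107/247 = 0.43320.
Pooled SE = √[0.2455375·0.01717425] ≈ 0.064938.
z = -0.02197/0.064938 = -0.338.

z = -0.338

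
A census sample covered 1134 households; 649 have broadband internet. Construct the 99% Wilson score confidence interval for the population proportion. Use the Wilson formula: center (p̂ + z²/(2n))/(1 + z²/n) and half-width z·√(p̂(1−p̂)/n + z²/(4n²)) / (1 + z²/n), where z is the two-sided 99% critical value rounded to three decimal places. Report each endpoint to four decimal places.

p̂ = 649/1134 = 0.57231; z = 2.576, so z² = 6.635776.
1 + z²/n = 1.005852.
Adjusted center: (0.57231 + z²/(2n))/1.005852 = 0.57189.
Radicand: p̂(1−p̂)/n + z²/(4n²) = 0.000215848 + 0.000001290 = 0.000217138.
Half-width = z·√(radicand)/denom = 2.576·0.014736/1.005852 = 0.03774.
Interval: 0.57189 ± 0.03774 → (0.5342, 0.6096).

(0.5342, 0.6096)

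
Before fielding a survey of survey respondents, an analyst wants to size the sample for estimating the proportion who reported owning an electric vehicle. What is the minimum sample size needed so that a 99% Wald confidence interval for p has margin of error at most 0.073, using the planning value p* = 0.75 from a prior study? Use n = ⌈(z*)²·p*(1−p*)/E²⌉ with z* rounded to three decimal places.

For 99% confidence, z* = 2.576.
p*(1−p*) = 0.1875.
(z*)²·p*(1−p*)/E² = 6.635776·0.1875/0.005329 = 233.479.
Rounding up, n = 234.

n = 234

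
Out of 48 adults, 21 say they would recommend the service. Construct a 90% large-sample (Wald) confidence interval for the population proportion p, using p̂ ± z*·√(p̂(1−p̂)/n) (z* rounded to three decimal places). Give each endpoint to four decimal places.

(0.3197, 0.5553)

p̂ = 21/48 = 0.43750.
Standard error of p̂: √(0.246094/48) = √0.005126953 = 0.071603.
For 90% confidence, z* = 1.645.
Margin of error: 1.645 × 0.071603 = 0.11779.
Interval: 0.43750 ± 0.11779 → (0.3197, 0.5553).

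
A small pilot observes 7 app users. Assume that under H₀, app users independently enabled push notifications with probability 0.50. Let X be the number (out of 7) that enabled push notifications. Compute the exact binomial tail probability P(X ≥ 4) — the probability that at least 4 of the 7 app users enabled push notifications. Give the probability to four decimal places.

X ~ Binomial(n=7, p=0.50).
P(X ≥ 4) = C(7,4)·0.50^4·0.50^3 + C(7,5)·0.50^5·0.50^2 + C(7,6)·0.50^6·0.50^1 + C(7,7)·0.50^7·0.50^0.
= 0.273438 + 0.164062 + 0.054688 + 0.007812 = 0.5000.

P = 0.5000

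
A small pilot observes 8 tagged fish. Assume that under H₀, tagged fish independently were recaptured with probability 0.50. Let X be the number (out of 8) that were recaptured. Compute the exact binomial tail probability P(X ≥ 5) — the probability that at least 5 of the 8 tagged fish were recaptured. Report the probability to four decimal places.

P = 0.3633

X ~ Binomial(n=8, p=0.50).
P(X ≥ 5) = C(8,5)·0.50^5·0.50^3 + C(8,6)·0.50^6·0.50^2 + C(8,7)·0.50^7·0.50^1 + C(8,8)·0.50^8·0.50^0.
= 0.218750 + 0.109375 + 0.031250 + 0.003906 = 0.3633.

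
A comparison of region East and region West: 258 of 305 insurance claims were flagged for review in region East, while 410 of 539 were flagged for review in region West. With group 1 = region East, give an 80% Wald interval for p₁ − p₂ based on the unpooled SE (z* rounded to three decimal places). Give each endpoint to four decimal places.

p̂₁ = 0.84590, p̂₂ = 0.76067, so the observed difference is 0.08523.
Unpooled SE = √(p̂₁(1−p̂₁)/n₁ + p̂₂(1−p̂₂)/n₂) = √(0.000427384 + 0.000337759) = 0.027661.
For 80% confidence, z* = 1.282. Margin of error = 0.03546.
CI: 0.08523 ± 0.03546 = (0.0498, 0.1207).

(0.0498, 0.1207)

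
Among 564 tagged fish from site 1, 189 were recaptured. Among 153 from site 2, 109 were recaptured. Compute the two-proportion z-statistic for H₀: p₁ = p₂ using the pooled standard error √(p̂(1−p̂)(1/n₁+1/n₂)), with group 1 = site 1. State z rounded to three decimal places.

Sample proportions: p̂₁ = 189/564 = 0.33511 and p̂₂ = 109/153 = 0.71242.
Pooled p̂ = (189+109)/(564+153) = 298/717 = 0.41562.
Pooled SE = √[0.2428801·0.00830900] ≈ 0.044923.
z = -0.37731/0.044923 = -8.399.

z = -8.399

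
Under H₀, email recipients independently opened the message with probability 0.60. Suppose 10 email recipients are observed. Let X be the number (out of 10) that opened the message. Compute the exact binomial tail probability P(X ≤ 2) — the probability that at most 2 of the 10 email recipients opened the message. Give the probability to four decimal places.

P = 0.0123

X is binomial with n = 10 and p = 0.60.
P(X ≤ 2) = C(10,0)·0.60^0·0.40^10 + C(10,1)·0.60^1·0.40^9 + C(10,2)·0.60^2·0.40^8.
= 0.000105 + 0.001573 + 0.010617 = 0.0123.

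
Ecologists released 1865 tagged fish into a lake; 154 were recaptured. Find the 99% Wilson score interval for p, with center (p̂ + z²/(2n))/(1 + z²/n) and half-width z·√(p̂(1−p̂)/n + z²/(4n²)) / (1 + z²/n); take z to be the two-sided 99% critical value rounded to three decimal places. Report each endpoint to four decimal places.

p̂ = 154/1865 = 0.08257; z = 2.576, so z² = 6.635776.
Denominator 1 + z²/n = 1 + 6.635776/1865 = 1.003558.
Adjusted center: (0.08257 + z²/(2n))/1.003558 = 0.08405.
Radicand: p̂(1−p̂)/n + z²/(4n²) = 0.000040619 + 0.000000477 = 0.000041096.
Half-width = 2.576·√0.000041096/1.003558 = 0.01646.
CI: 0.08405 ± 0.01646 = (0.0676, 0.1005).

(0.0676, 0.1005)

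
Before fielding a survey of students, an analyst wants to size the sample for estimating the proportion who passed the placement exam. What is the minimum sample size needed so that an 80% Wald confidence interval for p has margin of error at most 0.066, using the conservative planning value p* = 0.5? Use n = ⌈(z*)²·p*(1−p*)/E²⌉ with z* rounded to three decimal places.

n = 95

For 80% confidence, z* = 1.282.
p*(1−p*) = 0.2500.
Required n before rounding: 1.643524 × 0.2500 / 0.066² = 94.325.
⌈94.325⌉ = 95.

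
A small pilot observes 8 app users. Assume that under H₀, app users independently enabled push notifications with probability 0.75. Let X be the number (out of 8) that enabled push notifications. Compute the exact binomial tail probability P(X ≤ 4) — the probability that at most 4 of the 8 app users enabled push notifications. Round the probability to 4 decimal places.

X is binomial with n = 8 and p = 0.75.
P(X ≤ 4) = Σ_{j=0}^{4} C(8,j)·0.75^j·0.25^{8−j}.
= 0.000015 + 0.000366 + 0.003845 + 0.023071 + 0.086517 = 0.1138.

P = 0.1138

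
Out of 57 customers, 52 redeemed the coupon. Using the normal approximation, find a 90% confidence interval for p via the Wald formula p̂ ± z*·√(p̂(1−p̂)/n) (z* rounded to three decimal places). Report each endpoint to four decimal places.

(0.8506, 0.9739)

Sample proportion p̂ = 52/57 = 0.91228.
SE = √(p̂(1−p̂)/n) = √(0.080025/57) = 0.037469.
z* = 1.645 at the 90% level.
Margin = 1.645·0.037469 = 0.06164.
Interval: 0.91228 ± 0.06164 → (0.8506, 0.9739).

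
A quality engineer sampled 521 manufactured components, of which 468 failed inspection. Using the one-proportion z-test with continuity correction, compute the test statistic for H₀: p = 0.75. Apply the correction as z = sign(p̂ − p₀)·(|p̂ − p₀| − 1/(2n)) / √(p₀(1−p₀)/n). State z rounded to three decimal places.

z = 7.765

p̂ = 468/521 = 0.89827. p̂ − p₀ = 0.148273.
1/(2n) = 0.000960.
Corrected numerator: |0.148273| − 0.000960 = 0.147313.
Null standard error: √(0.75·0.25/521) = √0.000359885 = 0.018971.
z = +0.147313/0.018971 = 7.765.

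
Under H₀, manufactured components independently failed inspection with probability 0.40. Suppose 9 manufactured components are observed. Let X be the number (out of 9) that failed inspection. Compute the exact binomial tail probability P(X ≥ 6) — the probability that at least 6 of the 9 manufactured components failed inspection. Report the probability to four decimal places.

X ~ Binomial(n=9, p=0.40).
P(X ≥ 6) = C(9,6)·0.40^6·0.60^3 + C(9,7)·0.40^7·0.60^2 + C(9,8)·0.40^8·0.60^1 + C(9,9)·0.40^9·0.60^0.
= 0.074318 + 0.021234 + 0.003539 + 0.000262 = 0.0994.

P = 0.0994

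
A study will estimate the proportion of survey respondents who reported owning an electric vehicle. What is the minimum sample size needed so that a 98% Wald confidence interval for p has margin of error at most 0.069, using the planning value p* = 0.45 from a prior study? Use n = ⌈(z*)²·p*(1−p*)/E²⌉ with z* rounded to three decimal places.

n = 282

z* = 2.326 at the 98% level.
p*(1−p*) = 0.45·0.55 = 0.2475.
Required n before rounding: 5.410276 × 0.2475 / 0.069² = 281.253.
⌈281.253⌉ = 282.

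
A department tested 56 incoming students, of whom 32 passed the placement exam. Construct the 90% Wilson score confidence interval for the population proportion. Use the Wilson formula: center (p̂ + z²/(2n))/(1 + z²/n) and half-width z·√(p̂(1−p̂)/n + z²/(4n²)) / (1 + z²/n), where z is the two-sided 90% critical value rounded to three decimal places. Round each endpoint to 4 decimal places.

(0.4618, 0.6744)

p̂ = 32/56 = 0.57143; z = 1.645, so z² = 2.706025.
1 + z²/n = 1.048322.
Adjusted center: (0.57143 + z²/(2n))/1.048322 = 0.56814.
Radicand: p̂(1−p̂)/n + z²/(4n²) = 0.004373178 + 0.000215723 = 0.004588901.
Half-width = 1.645·√0.004588901/1.048322 = 0.10630.
CI: 0.56814 ± 0.10630 = (0.4618, 0.6744).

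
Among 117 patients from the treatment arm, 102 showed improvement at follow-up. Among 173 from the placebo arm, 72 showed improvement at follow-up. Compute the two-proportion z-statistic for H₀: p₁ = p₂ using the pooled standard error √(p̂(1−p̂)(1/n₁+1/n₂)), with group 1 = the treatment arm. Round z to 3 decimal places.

z = 7.770

p̂₁ = 102/117 = 0.87179, p̂₂ = 72/173 = 0.41618.
Pooled p̂ = (102+72)/(117+173) = 174/290 = 0.60000.
Pooled SE = √[0.2400000·0.01432736] ≈ 0.058639.
z = (p̂₁ − p̂₂)/SE = (0.87179 − 0.41618)/0.058639 = 0.45561/0.058639 = 7.770.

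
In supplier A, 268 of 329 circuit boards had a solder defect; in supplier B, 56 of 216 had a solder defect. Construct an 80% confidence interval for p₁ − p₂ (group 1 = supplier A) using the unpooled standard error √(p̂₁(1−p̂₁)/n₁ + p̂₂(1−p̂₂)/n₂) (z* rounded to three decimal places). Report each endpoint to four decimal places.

p̂₁ = 0.81459, p̂₂ = 0.25926, so the observed difference is 0.55533.
Unpooled SE = √(p̂₁(1−p̂₁)/n₁ + p̂₂(1−p̂₂)/n₂) = √(0.000459068 + 0.000889092) = 0.036717.
z* = 1.282 at the 80% level. Margin = 1.282·0.036717 = 0.04707.
Interval: 0.55533 ± 0.04707 → (0.5083, 0.6024).

(0.5083, 0.6024)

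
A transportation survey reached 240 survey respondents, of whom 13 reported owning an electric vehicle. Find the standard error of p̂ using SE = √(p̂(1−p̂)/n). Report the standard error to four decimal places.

SE = 0.0146

p̂ = 13/240 = 0.05417.
p̂(1−p̂) = 0.05417·0.94583 = 0.051236.
SE = √(0.051236/240) = √0.000213483 = 0.0146.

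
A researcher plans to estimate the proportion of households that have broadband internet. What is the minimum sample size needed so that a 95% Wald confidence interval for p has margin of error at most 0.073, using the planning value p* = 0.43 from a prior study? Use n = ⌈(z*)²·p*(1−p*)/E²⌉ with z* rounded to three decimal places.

n = 177

For 95% confidence, z* = 1.960.
p*(1−p*) = 0.2451.
(z*)²·p*(1−p*)/E² = 3.841600·0.2451/0.005329 = 176.689.
⌈176.689⌉ = 177.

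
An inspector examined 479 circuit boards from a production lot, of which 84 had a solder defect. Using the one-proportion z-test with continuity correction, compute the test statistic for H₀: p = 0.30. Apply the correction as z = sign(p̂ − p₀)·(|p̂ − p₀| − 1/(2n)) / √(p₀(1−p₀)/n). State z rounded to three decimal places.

z = -5.903

The sample proportion is 84/479 = 0.17537. p̂ − p₀ = -0.124635.
Continuity correction 1/(2n) = 1/958 = 0.001044.
Corrected numerator: |-0.124635| − 0.001044 = 0.123591.
Null standard error: √(0.30·0.70/479) = √0.000438413 = 0.020938.
z = (−)0.123591/0.020938 = -5.903.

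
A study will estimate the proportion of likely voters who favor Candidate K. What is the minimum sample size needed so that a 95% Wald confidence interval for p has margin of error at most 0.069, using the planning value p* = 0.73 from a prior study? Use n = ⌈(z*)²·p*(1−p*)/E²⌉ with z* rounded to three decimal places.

n = 160

The 95% critical value is z* = 1.960.
p*(1−p*) = 0.73·0.27 = 0.1971.
Required n before rounding: 3.841600 × 0.1971 / 0.069² = 159.038.
Rounding up, n = 160.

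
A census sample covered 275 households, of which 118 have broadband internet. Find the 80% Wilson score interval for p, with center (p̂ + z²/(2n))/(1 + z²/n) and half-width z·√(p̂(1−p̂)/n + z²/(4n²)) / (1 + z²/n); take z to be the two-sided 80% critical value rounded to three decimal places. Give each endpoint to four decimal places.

(0.3914, 0.4677)

p̂ = 118/275 = 0.42909; z = 1.282, so z² = 1.643524.
Denominator 1 + z²/n = 1 + 1.643524/275 = 1.005976.
Adjusted center: (0.42909 + z²/(2n))/1.005976 = 0.42951.
Radicand: p̂(1−p̂)/n + z²/(4n²) = 0.000890807 + 0.000005433 = 0.000896240.
Half-width = z·√(radicand)/denom = 1.282·0.029937/1.005976 = 0.03815.
So the interval runs from 0.3914 to 0.4677.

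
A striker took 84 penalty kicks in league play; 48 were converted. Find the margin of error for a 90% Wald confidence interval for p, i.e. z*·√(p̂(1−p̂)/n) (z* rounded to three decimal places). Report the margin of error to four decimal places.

ME = 0.0888

p̂ = 48/84 = 0.57143.
Standard error of p̂: √(0.244898/84) = √0.002915452 = 0.053995.
z* = 1.645 at the 90% level.
So ME = 0.0888.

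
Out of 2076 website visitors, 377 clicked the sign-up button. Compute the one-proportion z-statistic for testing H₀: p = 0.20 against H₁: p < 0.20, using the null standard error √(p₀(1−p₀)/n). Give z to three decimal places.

Sample proportion p̂ = 377/2076 = 0.18160.
Under H₀, SE = √(p₀(1−p₀)/n) = √(0.20·0.80/2076) = √0.000077071 = 0.008779.
z = (0.18160 − 0.20)/0.008779 = -0.01840/0.008779 = -2.096.

z = -2.096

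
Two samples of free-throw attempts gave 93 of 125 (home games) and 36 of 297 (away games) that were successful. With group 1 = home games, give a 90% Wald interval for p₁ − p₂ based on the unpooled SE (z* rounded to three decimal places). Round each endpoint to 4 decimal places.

(0.5514, 0.6942)

p̂₁ = 0.74400, p̂₂ = 0.12121, so the observed difference is 0.62279.
Unpooled SE = √(p̂₁(1−p̂₁)/n₁ + p̂₂(1−p̂₂)/n₂) = √(0.001523712 + 0.000358652) = 0.043386.
The 90% critical value is z* = 1.645. Margin = 1.645·0.043386 = 0.07137.
CI: 0.62279 ± 0.07137 = (0.5514, 0.6942).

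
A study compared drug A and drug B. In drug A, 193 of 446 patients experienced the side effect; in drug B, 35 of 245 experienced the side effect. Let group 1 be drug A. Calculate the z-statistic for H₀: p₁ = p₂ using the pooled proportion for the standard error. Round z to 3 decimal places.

Sample proportions: p̂₁ = 193/446 = 0.43274 and p̂₂ = 35/245 = 0.14286.
Pooled p̂ = (193+35)/(446+245) = 228/691 = 0.32996.
SE = √[p̂(1−p̂)(1/n₁+1/n₂)] = √[0.32996·0.67004·(1/446+1/245)] ≈ 0.037391.
z = (p̂₁ − p̂₂)/SE = (0.43274 − 0.14286)/0.037391 = 0.28988/0.037391 = 7.753.

z = 7.753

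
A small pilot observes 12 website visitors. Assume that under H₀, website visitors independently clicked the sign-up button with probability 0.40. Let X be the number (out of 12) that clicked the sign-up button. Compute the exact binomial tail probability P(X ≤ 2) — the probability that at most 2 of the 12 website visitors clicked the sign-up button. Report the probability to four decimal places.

P = 0.0834

X is binomial with n = 12 and p = 0.40.
P(X ≤ 2) = C(12,0)·0.40^0·0.60^12 + C(12,1)·0.40^1·0.60^11 + C(12,2)·0.40^2·0.60^10.
= 0.002177 + 0.017414 + 0.063852 = 0.0834.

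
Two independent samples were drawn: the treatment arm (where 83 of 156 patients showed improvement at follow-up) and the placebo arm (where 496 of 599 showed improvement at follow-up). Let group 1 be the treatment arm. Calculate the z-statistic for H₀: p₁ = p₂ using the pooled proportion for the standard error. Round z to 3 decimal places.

Sample proportions: p̂₁ = 83/156 = 0.53205 and p̂₂ = 496/599 = 0.82805.
Pooled p̂ = (83+496)/(156+599) = 579/755 = 0.76689.
SE = √[p̂(1−p̂)(1/n₁+1/n₂)] = √[0.76689·0.23311·(1/156+1/599)] ≈ 0.038005.
z = (p̂₁ − p̂₂)/SE = (0.53205 − 0.82805)/0.038005 = -0.29600/0.038005 = -7.788.

z = -7.788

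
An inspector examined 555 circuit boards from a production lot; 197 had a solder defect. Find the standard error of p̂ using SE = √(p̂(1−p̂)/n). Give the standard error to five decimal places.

With x = 197 successes in n = 555, p̂ = 0.35495.
p̂(1−p̂) = 0.35495·0.64505 = 0.228960.
SE = √(0.228960/555) = 0.02031.

SE = 0.02031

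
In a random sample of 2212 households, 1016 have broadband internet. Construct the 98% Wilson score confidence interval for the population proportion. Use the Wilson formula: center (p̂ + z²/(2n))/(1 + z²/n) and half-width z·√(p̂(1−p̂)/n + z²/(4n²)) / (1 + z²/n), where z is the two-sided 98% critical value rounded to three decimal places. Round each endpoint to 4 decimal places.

(0.4348, 0.4840)

Here p̂ = 1016/2212 = 0.45931 and z = 2.326 (z² = 5.410276).
Denominator 1 + z²/n = 1 + 5.410276/2212 = 1.002446.
Center = (0.45931 + 0.001223)/1.002446 = 0.45941.
Radicand: p̂(1−p̂)/n + z²/(4n²) = 0.000112271 + 0.000000276 = 0.000112547.
Half-width = z·√(radicand)/denom = 2.326·0.010609/1.002446 = 0.02462.
CI: 0.45941 ± 0.02462 = (0.4348, 0.4840).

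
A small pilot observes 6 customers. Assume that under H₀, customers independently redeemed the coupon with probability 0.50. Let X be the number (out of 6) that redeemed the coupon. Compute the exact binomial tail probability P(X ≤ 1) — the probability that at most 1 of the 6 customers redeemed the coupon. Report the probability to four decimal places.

P = 0.1094

X ~ Binomial(n=6, p=0.50).
P(X ≤ 1) = C(6,0)·0.50^0·0.50^6 + C(6,1)·0.50^1·0.50^5.
= 0.015625 + 0.093750 = 0.1094.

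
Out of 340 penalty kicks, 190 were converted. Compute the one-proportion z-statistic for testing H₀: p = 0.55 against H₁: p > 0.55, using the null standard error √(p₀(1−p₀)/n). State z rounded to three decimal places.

z = 0.327

p̂ = 190/340 = 0.55882.
SE₀ = √(0.55·0.45/340) = 0.026980.
Test statistic: z = 0.00882/0.026980 = 0.327.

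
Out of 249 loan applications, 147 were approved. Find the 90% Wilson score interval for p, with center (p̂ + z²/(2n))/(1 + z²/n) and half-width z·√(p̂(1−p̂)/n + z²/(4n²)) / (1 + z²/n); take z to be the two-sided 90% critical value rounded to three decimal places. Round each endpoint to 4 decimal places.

(0.5384, 0.6404)

Here p̂ = 147/249 = 0.59036 and z = 1.645 (z² = 2.706025).
Denominator 1 + z²/n = 1 + 2.706025/249 = 1.010868.
Adjusted center: (0.59036 + z²/(2n))/1.010868 = 0.58939.
Radicand: p̂(1−p̂)/n + z²/(4n²) = 0.000971224 + 0.000010911 = 0.000982135.
Half-width = z·√(radicand)/denom = 1.645·0.031339/1.010868 = 0.05100.
Interval: 0.58939 ± 0.05100 → (0.5384, 0.6404).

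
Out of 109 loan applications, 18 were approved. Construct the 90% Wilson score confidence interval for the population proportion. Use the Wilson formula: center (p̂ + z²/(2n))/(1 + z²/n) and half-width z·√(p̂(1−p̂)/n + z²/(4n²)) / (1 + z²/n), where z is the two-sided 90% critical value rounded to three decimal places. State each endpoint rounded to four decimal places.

(0.1149, 0.2316)

p̂ = 18/109 = 0.16514; z = 1.645, so z² = 2.706025.
1 + z²/n = 1.024826.
Center = (0.16514 + 0.012413)/1.024826 = 0.17325.
Radicand: p̂(1−p̂)/n + z²/(4n²) = 0.001264837 + 0.000056940 = 0.001321777.
Half-width = z·√(radicand)/denom = 1.645·0.036356/1.024826 = 0.05836.
Interval: 0.17325 ± 0.05836 → (0.1149, 0.2316).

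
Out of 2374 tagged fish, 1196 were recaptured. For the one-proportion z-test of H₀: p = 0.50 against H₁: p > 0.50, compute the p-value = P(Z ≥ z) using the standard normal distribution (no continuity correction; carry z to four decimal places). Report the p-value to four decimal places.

p-value = 0.3559

p̂ = 1196/2374 = 0.50379.
Under H₀, SE = √(p₀(1−p₀)/n) = √(0.50·0.50/2374) = √0.000105307 = 0.010262.
z = (p̂ − p₀)/SE = (1196/2374 − 0.50)/0.010262 ≈ 0.3694.
p-value = P(Z ≥ z) with z = 0.3694 → 0.3559.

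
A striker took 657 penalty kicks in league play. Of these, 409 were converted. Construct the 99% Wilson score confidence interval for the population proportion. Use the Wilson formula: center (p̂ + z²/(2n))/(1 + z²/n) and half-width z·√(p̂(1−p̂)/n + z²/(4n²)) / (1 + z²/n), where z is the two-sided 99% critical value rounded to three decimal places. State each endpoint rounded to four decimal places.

(0.5728, 0.6698)

p̂ = 409/657 = 0.62253; z = 2.576, so z² = 6.635776.
Denominator 1 + z²/n = 1 + 6.635776/657 = 1.010100.
Adjusted center: (0.62253 + z²/(2n))/1.010100 = 0.62130.
Radicand: p̂(1−p̂)/n + z²/(4n²) = 0.000357667 + 0.000003843 = 0.000361510.
Half-width = z·√(radicand)/denom = 2.576·0.019013/1.010100 = 0.04849.
CI: 0.62130 ± 0.04849 = (0.5728, 0.6698).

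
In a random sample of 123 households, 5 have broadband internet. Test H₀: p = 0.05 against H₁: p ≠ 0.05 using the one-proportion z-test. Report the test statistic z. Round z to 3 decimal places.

z = -0.476

p̂ = 5/123 = 0.04065.
SE₀ = √(0.05·0.95/123) = 0.019651.
z = (0.04065 − 0.05)/0.019651 = -0.00935/0.019651 = -0.476.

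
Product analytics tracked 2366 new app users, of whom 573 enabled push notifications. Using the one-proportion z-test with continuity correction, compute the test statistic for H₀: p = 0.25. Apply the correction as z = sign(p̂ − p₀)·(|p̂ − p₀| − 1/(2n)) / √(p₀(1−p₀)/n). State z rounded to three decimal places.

The sample proportion is 573/2366 = 0.24218. p̂ − p₀ = -0.007819.
1/(2n) = 0.000211.
Corrected numerator: |-0.007819| − 0.000211 = 0.007608.
SE₀ = √(0.25·0.75/2366) = 0.008902.
z = (−)0.007608/0.008902 = -0.855.

z = -0.855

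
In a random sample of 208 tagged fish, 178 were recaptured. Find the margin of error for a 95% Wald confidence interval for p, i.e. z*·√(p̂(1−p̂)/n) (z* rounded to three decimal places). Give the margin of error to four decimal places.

ME = 0.0477

p̂ = 178/208 = 0.85577.
SE(p̂) = √(0.85577·0.14423/208) = 0.024360.
z* = 1.960 at the 95% level.
So ME = 0.0477.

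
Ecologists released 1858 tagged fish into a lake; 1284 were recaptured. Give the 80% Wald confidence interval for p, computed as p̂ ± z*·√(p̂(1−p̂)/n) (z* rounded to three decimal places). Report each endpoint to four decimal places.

The sample proportion is 1284/1858 = 0.69107.
SE(p̂) = √(0.69107·0.30893/1858) = 0.010719.
z* = 1.282 at the 80% level.
Margin of error: 1.282 × 0.010719 = 0.01374.
CI: 0.69107 ± 0.01374 = (0.6773, 0.7048).

(0.6773, 0.7048)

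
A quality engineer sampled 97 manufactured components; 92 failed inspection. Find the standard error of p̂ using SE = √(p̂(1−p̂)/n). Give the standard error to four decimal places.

The sample proportion is 92/97 = 0.94845.
p̂(1−p̂) = 0.94845·0.05155 = 0.048893.
Dividing by n and taking the root: √0.000504052 = 0.0225.

SE = 0.0225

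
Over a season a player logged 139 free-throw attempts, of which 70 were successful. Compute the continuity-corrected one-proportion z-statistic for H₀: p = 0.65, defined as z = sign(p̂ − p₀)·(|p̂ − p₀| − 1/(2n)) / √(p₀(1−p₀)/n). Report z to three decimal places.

z = -3.530

p̂ = 70/139 = 0.50360. p̂ − p₀ = -0.146403.
1/(2n) = 0.003597.
Corrected numerator: |-0.146403| − 0.003597 = 0.142806.
Null standard error: √(0.65·0.35/139) = √0.001636691 = 0.040456.
z = (−)0.142806/0.040456 = -3.530.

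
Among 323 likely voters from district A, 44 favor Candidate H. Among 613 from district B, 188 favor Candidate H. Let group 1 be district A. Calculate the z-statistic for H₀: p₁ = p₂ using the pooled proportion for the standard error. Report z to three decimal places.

z = -5.742

Sample proportions: p̂₁ = 44/323 = 0.13622 and p̂₂ = 188/613 = 0.30669.
Pooled p̂ = (44+188)/(323+613) = 232/936 = 0.24786.
Pooled SE = √[0.1864271·0.00472730] ≈ 0.029687.
z = -0.17047/0.029687 = -5.742.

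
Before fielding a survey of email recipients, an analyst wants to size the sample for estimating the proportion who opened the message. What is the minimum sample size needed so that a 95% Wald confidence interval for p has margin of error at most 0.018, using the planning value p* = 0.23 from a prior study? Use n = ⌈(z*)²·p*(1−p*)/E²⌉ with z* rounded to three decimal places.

For 95% confidence, z* = 1.960.
p*(1−p*) = 0.23·0.77 = 0.1771.
Required n before rounding: 3.841600 × 0.1771 / 0.018² = 2099.838.
⌈2099.838⌉ = 2100.

n = 2100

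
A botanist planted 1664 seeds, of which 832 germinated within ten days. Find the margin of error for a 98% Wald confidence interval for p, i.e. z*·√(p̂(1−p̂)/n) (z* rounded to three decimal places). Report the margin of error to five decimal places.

ME = 0.02851

With x = 832 successes in n = 1664, p̂ = 0.50000.
SE = √(p̂(1−p̂)/n) = √(0.250000/1664) = 0.012257.
For 98% confidence, z* = 2.326.
So ME = 0.02851.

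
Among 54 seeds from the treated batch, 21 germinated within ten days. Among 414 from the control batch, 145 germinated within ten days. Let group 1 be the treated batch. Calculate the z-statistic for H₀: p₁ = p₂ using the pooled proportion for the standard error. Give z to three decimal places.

z = 0.558

Sample proportions: p̂₁ = 21/54 = 0.38889 and p̂₂ = 145/414 = 0.35024.
Pooled p̂ = (21+145)/(54+414) = 166/468 = 0.35470.
Pooled SE = √[0.2288882·0.02093398] ≈ 0.069221.
z = (p̂₁ − p̂₂)/SE = (0.38889 − 0.35024)/0.069221 = 0.03865/0.069221 = 0.558.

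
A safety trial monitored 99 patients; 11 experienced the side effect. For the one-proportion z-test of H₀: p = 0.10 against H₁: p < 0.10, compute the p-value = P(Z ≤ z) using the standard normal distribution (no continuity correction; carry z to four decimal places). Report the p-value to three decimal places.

p-value = 0.644

The sample proportion is 11/99 = 0.11111.
Null standard error: √(0.10·0.90/99) = √0.000909091 = 0.030151.
Test statistic (full precision, shown to 4 dp): z = (11/99 − 0.10)/SE₀ ≈ 0.3685.
From the standard normal, P(Z ≤ z) = 0.644.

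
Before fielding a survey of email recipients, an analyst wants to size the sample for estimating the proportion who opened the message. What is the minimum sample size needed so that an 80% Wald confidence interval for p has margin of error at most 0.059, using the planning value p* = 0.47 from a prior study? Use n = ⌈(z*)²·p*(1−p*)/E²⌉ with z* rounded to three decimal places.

n = 118

The 80% critical value is z* = 1.282.
p*(1−p*) = 0.2491.
(z*)²·p*(1−p*)/E² = 1.643524·0.2491/0.003481 = 117.610.
⌈117.610⌉ = 118.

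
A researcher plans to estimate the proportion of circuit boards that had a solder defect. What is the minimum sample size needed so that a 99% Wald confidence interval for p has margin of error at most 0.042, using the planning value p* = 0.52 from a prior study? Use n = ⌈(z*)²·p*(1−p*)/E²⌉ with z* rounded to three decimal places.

For 99% confidence, z* = 2.576.
p*(1−p*) = 0.2496.
Required n before rounding: 6.635776 × 0.2496 / 0.042² = 938.940.
Rounding up, n = 939.

n = 939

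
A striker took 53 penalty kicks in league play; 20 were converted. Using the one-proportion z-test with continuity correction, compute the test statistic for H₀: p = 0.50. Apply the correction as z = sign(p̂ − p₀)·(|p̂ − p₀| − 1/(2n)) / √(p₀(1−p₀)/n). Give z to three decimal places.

With x = 20 successes in n = 53, p̂ = 0.37736. p̂ − p₀ = -0.122642.
1/(2n) = 0.009434.
Corrected numerator: |-0.122642| − 0.009434 = 0.113208.
Under H₀, SE = √(p₀(1−p₀)/n) = √(0.50·0.50/53) = √0.004716981 = 0.068680.
z = (−)0.113208/0.068680 = -1.648.

z = -1.648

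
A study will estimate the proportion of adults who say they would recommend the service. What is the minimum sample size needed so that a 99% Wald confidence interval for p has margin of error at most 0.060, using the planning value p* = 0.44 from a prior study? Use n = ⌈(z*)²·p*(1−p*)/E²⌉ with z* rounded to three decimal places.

n = 455

The 99% critical value is z* = 2.576.
p*(1−p*) = 0.44·0.56 = 0.2464.
Required n before rounding: 6.635776 × 0.2464 / 0.060² = 454.182.
⌈454.182⌉ = 455.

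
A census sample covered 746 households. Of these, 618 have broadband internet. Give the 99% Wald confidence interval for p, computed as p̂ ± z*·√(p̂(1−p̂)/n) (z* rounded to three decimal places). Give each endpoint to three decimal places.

The sample proportion is 618/746 = 0.82842.
Standard error of p̂: √(0.142141/746) = √0.000190538 = 0.013804.
For 99% confidence, z* = 2.576.
Margin of error: 2.576 × 0.013804 = 0.03556.
So the interval runs from 0.793 to 0.864.

(0.793, 0.864)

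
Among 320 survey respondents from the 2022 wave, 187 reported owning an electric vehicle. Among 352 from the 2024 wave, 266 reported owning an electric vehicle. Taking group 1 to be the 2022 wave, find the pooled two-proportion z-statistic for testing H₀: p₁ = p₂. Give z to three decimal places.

z = -4.732

p̂₁ = 187/320 = 0.58437, p̂₂ = 266/352 = 0.75568.
Pooled p̂ = (187+266)/(320+352) = 453/672 = 0.67411.
Pooled SE = √[0.2196867·0.00596591] ≈ 0.036203.
z = (p̂₁ − p̂₂)/SE = (0.58437 − 0.75568)/0.036203 = -0.17131/0.036203 = -4.732.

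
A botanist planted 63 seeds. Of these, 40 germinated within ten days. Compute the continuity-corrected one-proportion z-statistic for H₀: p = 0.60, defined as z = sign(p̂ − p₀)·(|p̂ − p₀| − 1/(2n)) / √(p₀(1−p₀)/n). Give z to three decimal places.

With x = 40 successes in n = 63, p̂ = 0.63492. p̂ − p₀ = 0.034921.
Continuity correction 1/(2n) = 1/126 = 0.007937.
Corrected numerator: |0.034921| − 0.007937 = 0.026984.
Under H₀, SE = √(p₀(1−p₀)/n) = √(0.60·0.40/63) = √0.003809524 = 0.061721.
z = (+)0.026984/0.061721 = 0.437.

z = 0.437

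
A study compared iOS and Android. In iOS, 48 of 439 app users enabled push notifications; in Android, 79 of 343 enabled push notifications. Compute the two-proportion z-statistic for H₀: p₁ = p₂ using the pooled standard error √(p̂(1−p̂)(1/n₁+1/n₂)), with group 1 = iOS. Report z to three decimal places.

p̂₁ = 48/439 = 0.10934, p̂₂ = 79/343 = 0.23032.
Pooled p̂ = (48+79)/(439+343) = 127/782 = 0.16240.
Pooled SE = √[0.1360290·0.00519336] ≈ 0.026579.
z = (p̂₁ − p̂₂)/SE = (0.10934 − 0.23032)/0.026579 = -0.12098/0.026579 = -4.552.

z = -4.552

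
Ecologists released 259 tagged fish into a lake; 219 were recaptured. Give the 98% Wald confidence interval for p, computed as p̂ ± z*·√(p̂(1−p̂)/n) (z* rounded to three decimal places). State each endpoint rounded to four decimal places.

The sample proportion is 219/259 = 0.84556.
Standard error of p̂: √(0.130588/259) = √0.000504202 = 0.022454.
For 98% confidence, z* = 2.326.
Margin = 2.326·0.022454 = 0.05223.
Interval: 0.84556 ± 0.05223 → (0.7933, 0.8978).

(0.7933, 0.8978)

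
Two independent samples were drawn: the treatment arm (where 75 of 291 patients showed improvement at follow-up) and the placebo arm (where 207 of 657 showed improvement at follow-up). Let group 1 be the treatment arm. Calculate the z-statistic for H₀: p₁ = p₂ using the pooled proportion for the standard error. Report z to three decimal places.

p̂₁ = 75/291 = 0.25773, p̂₂ = 207/657 = 0.31507.
Pooled p̂ = (75+207)/(291+657) = 282/948 = 0.29747.
SE = √[p̂(1−p̂)(1/n₁+1/n₂)] = √[0.29747·0.70253·(1/291+1/657)] ≈ 0.032191.
z = (p̂₁ − p̂₂)/SE = (0.25773 − 0.31507)/0.032191 = -0.05734/0.032191 = -1.781.

z = -1.781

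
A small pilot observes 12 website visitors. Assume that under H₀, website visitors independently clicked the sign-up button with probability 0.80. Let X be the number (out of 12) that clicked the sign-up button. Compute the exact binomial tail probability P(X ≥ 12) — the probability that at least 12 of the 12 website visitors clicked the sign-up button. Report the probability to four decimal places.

P = 0.0687

X is binomial with n = 12 and p = 0.80.
P(X ≥ 12) = C(12,12)·0.80^12·0.20^0.
= 0.068719 = 0.0687.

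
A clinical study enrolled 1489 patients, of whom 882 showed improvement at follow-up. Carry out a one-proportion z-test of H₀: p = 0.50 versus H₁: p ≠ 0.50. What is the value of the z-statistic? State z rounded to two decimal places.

z = 7.13

Sample proportion p̂ = 882/1489 = 0.59234.
SE₀ = √(0.50·0.50/1489) = 0.012958.
z = (p̂ − p₀)/SE = (0.59234 − 0.50)/0.012958 = 7.13.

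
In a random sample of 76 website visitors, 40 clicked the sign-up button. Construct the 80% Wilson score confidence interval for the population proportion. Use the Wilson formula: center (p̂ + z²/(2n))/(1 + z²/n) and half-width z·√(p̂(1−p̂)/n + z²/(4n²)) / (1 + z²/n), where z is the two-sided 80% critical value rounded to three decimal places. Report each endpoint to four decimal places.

(0.4531, 0.5984)

p̂ = 40/76 = 0.52632; z = 1.282, so z² = 1.643524.
Denominator 1 + z²/n = 1 + 1.643524/76 = 1.021625.
Adjusted center: (0.52632 + z²/(2n))/1.021625 = 0.52576.
Radicand: p̂(1−p̂)/n + z²/(4n²) = 0.003280362 + 0.000071136 = 0.003351498.
Half-width = z·√(radicand)/denom = 1.282·0.057892/1.021625 = 0.07265.
CI: 0.52576 ± 0.07265 = (0.4531, 0.5984).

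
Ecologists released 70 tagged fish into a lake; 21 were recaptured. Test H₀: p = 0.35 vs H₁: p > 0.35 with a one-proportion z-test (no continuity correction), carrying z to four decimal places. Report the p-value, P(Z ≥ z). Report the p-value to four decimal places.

p̂ = 21/70 = 0.30000.
Under H₀, SE = √(p₀(1−p₀)/n) = √(0.35·0.65/70) = √0.003250000 = 0.057009.
z = (p̂ − p₀)/SE = (21/70 − 0.35)/0.057009 ≈ -0.8771.
p-value = P(Z ≥ z) with z = -0.8771 → 0.8098.

p-value = 0.8098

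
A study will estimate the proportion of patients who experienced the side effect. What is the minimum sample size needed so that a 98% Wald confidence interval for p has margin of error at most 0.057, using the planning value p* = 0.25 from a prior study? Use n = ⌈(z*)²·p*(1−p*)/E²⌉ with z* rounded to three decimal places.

n = 313

The 98% critical value is z* = 2.326.
p*(1−p*) = 0.25·0.75 = 0.1875.
(z*)²·p*(1−p*)/E² = 5.410276·0.1875/0.003249 = 312.227.
Rounding up, n = 313.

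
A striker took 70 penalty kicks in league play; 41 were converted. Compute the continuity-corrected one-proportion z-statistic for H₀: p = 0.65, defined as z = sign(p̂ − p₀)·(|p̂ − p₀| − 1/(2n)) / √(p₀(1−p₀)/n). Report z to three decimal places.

z = -1.002

The sample proportion is 41/70 = 0.58571. p̂ − p₀ = -0.064286.
1/(2n) = 0.007143.
Corrected numerator: |-0.064286| − 0.007143 = 0.057143.
SE₀ = √(0.65·0.35/70) = 0.057009.
z = (−)0.057143/0.057009 = -1.002.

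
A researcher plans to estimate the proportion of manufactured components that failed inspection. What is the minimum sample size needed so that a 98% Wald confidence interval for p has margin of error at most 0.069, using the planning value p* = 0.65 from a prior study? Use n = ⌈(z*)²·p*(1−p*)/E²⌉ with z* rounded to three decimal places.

For 98% confidence, z* = 2.326.
p*(1−p*) = 0.65·0.35 = 0.2275.
(z*)²·p*(1−p*)/E² = 5.410276·0.2275/0.004761 = 258.525.
Rounding up, n = 259.

n = 259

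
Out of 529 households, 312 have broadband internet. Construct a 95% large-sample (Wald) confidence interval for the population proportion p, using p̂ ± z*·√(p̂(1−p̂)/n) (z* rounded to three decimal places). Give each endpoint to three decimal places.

With x = 312 successes in n = 529, p̂ = 0.58979.
SE(p̂) = √(0.58979·0.41021/529) = 0.021386.
z* = 1.960 at the 95% level.
Margin of error: 1.960 × 0.021386 = 0.04192.
So the interval runs from 0.548 to 0.632.

(0.548, 0.632)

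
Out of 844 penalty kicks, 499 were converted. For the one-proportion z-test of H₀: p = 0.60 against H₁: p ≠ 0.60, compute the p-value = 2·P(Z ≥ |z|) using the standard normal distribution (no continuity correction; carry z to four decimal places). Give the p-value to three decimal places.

The sample proportion is 499/844 = 0.59123.
SE₀ = √(0.60·0.40/844) = 0.016863.
Test statistic (full precision, shown to 4 dp): z = (499/844 − 0.60)/SE₀ ≈ -0.5199.
From the standard normal, 2·P(Z ≥ |z|) = 0.603.

p-value = 0.603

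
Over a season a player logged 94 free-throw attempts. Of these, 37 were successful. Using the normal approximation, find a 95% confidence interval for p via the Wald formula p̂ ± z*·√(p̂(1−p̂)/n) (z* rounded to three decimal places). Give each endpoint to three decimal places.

Sample proportion p̂ = 37/94 = 0.39362.
SE = √(p̂(1−p̂)/n) = √(0.238683/94) = 0.050390.
The 95% critical value is z* = 1.960.
Margin = 1.960·0.050390 = 0.09876.
So the interval runs from 0.295 to 0.492.

(0.295, 0.492)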